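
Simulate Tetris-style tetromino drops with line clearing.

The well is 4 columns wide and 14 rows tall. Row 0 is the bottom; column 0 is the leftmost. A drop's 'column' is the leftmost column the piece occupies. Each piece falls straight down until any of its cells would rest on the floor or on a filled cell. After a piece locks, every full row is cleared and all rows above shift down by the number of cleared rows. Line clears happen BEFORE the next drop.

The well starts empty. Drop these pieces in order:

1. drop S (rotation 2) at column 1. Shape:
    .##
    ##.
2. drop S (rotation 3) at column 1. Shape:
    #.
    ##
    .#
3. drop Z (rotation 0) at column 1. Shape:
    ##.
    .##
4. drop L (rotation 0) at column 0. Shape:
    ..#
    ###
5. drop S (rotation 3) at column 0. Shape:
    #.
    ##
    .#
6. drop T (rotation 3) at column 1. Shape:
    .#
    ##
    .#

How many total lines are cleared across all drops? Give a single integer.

Drop 1: S rot2 at col 1 lands with bottom-row=0; cleared 0 line(s) (total 0); column heights now [0 1 2 2], max=2
Drop 2: S rot3 at col 1 lands with bottom-row=2; cleared 0 line(s) (total 0); column heights now [0 5 4 2], max=5
Drop 3: Z rot0 at col 1 lands with bottom-row=4; cleared 0 line(s) (total 0); column heights now [0 6 6 5], max=6
Drop 4: L rot0 at col 0 lands with bottom-row=6; cleared 0 line(s) (total 0); column heights now [7 7 8 5], max=8
Drop 5: S rot3 at col 0 lands with bottom-row=7; cleared 0 line(s) (total 0); column heights now [10 9 8 5], max=10
Drop 6: T rot3 at col 1 lands with bottom-row=8; cleared 0 line(s) (total 0); column heights now [10 10 11 5], max=11

Answer: 0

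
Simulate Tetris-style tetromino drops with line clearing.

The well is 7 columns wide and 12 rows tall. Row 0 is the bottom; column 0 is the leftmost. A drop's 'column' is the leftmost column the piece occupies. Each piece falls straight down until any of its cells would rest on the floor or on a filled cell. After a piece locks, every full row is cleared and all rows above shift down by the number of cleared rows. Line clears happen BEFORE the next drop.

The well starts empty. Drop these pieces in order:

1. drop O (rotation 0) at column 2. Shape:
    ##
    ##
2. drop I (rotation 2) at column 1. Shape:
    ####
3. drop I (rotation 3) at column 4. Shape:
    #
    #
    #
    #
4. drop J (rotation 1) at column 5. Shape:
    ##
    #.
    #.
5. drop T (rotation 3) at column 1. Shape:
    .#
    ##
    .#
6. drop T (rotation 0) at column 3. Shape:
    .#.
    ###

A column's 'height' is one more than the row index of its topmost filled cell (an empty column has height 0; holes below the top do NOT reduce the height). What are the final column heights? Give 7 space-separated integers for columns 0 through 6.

Answer: 0 5 6 8 9 8 3

Derivation:
Drop 1: O rot0 at col 2 lands with bottom-row=0; cleared 0 line(s) (total 0); column heights now [0 0 2 2 0 0 0], max=2
Drop 2: I rot2 at col 1 lands with bottom-row=2; cleared 0 line(s) (total 0); column heights now [0 3 3 3 3 0 0], max=3
Drop 3: I rot3 at col 4 lands with bottom-row=3; cleared 0 line(s) (total 0); column heights now [0 3 3 3 7 0 0], max=7
Drop 4: J rot1 at col 5 lands with bottom-row=0; cleared 0 line(s) (total 0); column heights now [0 3 3 3 7 3 3], max=7
Drop 5: T rot3 at col 1 lands with bottom-row=3; cleared 0 line(s) (total 0); column heights now [0 5 6 3 7 3 3], max=7
Drop 6: T rot0 at col 3 lands with bottom-row=7; cleared 0 line(s) (total 0); column heights now [0 5 6 8 9 8 3], max=9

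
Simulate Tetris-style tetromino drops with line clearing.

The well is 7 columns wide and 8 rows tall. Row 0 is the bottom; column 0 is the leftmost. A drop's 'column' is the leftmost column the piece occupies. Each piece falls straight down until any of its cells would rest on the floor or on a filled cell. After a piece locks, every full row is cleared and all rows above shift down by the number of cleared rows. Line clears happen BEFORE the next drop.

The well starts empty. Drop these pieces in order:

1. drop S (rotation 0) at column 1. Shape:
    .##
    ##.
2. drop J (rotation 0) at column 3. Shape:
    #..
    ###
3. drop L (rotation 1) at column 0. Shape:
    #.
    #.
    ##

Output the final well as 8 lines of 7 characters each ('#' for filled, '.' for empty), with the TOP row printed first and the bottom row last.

Drop 1: S rot0 at col 1 lands with bottom-row=0; cleared 0 line(s) (total 0); column heights now [0 1 2 2 0 0 0], max=2
Drop 2: J rot0 at col 3 lands with bottom-row=2; cleared 0 line(s) (total 0); column heights now [0 1 2 4 3 3 0], max=4
Drop 3: L rot1 at col 0 lands with bottom-row=1; cleared 0 line(s) (total 0); column heights now [4 2 2 4 3 3 0], max=4

Answer: .......
.......
.......
.......
#..#...
#..###.
####...
.##....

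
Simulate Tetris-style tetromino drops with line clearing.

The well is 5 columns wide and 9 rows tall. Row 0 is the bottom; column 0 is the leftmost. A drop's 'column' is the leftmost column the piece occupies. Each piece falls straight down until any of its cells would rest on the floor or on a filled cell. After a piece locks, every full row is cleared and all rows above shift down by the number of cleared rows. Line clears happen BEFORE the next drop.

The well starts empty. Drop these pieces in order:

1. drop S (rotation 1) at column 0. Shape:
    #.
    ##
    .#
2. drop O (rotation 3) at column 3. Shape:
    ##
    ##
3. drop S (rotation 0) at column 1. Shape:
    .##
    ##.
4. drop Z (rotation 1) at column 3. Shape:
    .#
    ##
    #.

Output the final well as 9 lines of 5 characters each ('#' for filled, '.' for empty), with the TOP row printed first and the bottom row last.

Answer: .....
.....
....#
...##
...#.
..##.
###..
##.##
.#.##

Derivation:
Drop 1: S rot1 at col 0 lands with bottom-row=0; cleared 0 line(s) (total 0); column heights now [3 2 0 0 0], max=3
Drop 2: O rot3 at col 3 lands with bottom-row=0; cleared 0 line(s) (total 0); column heights now [3 2 0 2 2], max=3
Drop 3: S rot0 at col 1 lands with bottom-row=2; cleared 0 line(s) (total 0); column heights now [3 3 4 4 2], max=4
Drop 4: Z rot1 at col 3 lands with bottom-row=4; cleared 0 line(s) (total 0); column heights now [3 3 4 6 7], max=7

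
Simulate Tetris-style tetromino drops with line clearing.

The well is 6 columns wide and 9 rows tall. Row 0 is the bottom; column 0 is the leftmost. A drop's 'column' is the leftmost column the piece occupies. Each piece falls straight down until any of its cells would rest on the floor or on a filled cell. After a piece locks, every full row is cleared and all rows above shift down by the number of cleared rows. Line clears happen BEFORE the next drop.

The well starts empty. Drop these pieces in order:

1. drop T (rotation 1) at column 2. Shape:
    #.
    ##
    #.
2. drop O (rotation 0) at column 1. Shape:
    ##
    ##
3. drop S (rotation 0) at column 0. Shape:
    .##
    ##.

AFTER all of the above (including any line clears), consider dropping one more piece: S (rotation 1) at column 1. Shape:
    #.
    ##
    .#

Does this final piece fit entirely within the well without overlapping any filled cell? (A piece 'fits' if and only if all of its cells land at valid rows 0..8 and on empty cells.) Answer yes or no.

Answer: no

Derivation:
Drop 1: T rot1 at col 2 lands with bottom-row=0; cleared 0 line(s) (total 0); column heights now [0 0 3 2 0 0], max=3
Drop 2: O rot0 at col 1 lands with bottom-row=3; cleared 0 line(s) (total 0); column heights now [0 5 5 2 0 0], max=5
Drop 3: S rot0 at col 0 lands with bottom-row=5; cleared 0 line(s) (total 0); column heights now [6 7 7 2 0 0], max=7
Test piece S rot1 at col 1 (width 2): heights before test = [6 7 7 2 0 0]; fits = False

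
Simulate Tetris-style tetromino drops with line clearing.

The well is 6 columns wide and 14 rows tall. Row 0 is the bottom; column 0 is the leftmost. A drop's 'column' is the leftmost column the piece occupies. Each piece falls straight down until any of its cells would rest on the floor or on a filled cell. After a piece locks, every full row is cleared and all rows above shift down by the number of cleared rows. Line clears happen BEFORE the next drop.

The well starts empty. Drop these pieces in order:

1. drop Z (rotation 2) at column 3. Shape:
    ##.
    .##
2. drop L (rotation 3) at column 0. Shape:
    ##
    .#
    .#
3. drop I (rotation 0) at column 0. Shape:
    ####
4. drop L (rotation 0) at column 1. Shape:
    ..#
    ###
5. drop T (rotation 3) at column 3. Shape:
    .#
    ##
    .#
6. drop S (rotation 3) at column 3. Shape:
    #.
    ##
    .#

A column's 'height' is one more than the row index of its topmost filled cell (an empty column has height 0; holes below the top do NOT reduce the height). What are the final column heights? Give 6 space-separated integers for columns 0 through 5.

Drop 1: Z rot2 at col 3 lands with bottom-row=0; cleared 0 line(s) (total 0); column heights now [0 0 0 2 2 1], max=2
Drop 2: L rot3 at col 0 lands with bottom-row=0; cleared 0 line(s) (total 0); column heights now [3 3 0 2 2 1], max=3
Drop 3: I rot0 at col 0 lands with bottom-row=3; cleared 0 line(s) (total 0); column heights now [4 4 4 4 2 1], max=4
Drop 4: L rot0 at col 1 lands with bottom-row=4; cleared 0 line(s) (total 0); column heights now [4 5 5 6 2 1], max=6
Drop 5: T rot3 at col 3 lands with bottom-row=5; cleared 0 line(s) (total 0); column heights now [4 5 5 7 8 1], max=8
Drop 6: S rot3 at col 3 lands with bottom-row=8; cleared 0 line(s) (total 0); column heights now [4 5 5 11 10 1], max=11

Answer: 4 5 5 11 10 1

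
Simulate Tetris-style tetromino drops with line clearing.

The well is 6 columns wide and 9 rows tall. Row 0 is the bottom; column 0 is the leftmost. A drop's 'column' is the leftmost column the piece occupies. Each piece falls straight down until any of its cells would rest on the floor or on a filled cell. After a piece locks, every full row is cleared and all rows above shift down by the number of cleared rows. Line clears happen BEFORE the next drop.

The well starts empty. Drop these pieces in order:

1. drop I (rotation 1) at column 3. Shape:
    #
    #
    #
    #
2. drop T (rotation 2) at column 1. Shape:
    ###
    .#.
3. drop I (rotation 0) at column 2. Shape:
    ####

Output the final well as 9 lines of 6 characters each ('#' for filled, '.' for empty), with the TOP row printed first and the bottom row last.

Answer: ......
......
......
..####
.###..
..##..
...#..
...#..
...#..

Derivation:
Drop 1: I rot1 at col 3 lands with bottom-row=0; cleared 0 line(s) (total 0); column heights now [0 0 0 4 0 0], max=4
Drop 2: T rot2 at col 1 lands with bottom-row=3; cleared 0 line(s) (total 0); column heights now [0 5 5 5 0 0], max=5
Drop 3: I rot0 at col 2 lands with bottom-row=5; cleared 0 line(s) (total 0); column heights now [0 5 6 6 6 6], max=6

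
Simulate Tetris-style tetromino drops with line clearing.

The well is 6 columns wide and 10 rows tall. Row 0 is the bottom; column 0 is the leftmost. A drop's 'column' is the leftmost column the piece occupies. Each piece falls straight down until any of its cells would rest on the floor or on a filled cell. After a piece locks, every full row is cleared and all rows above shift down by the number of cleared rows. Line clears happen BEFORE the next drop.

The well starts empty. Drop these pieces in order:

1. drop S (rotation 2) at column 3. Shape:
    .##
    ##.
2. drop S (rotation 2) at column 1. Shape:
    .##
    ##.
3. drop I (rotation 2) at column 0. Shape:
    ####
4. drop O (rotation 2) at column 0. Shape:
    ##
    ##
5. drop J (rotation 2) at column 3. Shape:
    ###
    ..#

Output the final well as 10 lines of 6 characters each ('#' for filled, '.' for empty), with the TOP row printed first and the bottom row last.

Drop 1: S rot2 at col 3 lands with bottom-row=0; cleared 0 line(s) (total 0); column heights now [0 0 0 1 2 2], max=2
Drop 2: S rot2 at col 1 lands with bottom-row=0; cleared 0 line(s) (total 0); column heights now [0 1 2 2 2 2], max=2
Drop 3: I rot2 at col 0 lands with bottom-row=2; cleared 0 line(s) (total 0); column heights now [3 3 3 3 2 2], max=3
Drop 4: O rot2 at col 0 lands with bottom-row=3; cleared 0 line(s) (total 0); column heights now [5 5 3 3 2 2], max=5
Drop 5: J rot2 at col 3 lands with bottom-row=2; cleared 0 line(s) (total 0); column heights now [5 5 3 4 4 4], max=5

Answer: ......
......
......
......
......
##....
##.###
####.#
..####
.####.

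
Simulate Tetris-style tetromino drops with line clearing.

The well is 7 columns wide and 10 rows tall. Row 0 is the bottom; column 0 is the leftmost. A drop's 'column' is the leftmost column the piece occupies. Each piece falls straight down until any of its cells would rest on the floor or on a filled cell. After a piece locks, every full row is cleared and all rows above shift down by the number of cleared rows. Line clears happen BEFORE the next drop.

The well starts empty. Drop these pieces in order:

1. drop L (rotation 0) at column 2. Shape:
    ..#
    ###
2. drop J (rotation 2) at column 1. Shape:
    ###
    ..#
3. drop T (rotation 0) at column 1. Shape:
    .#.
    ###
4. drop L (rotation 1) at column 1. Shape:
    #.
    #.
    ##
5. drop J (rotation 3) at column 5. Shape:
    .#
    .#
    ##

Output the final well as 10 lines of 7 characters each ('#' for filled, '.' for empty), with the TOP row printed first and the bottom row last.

Drop 1: L rot0 at col 2 lands with bottom-row=0; cleared 0 line(s) (total 0); column heights now [0 0 1 1 2 0 0], max=2
Drop 2: J rot2 at col 1 lands with bottom-row=1; cleared 0 line(s) (total 0); column heights now [0 3 3 3 2 0 0], max=3
Drop 3: T rot0 at col 1 lands with bottom-row=3; cleared 0 line(s) (total 0); column heights now [0 4 5 4 2 0 0], max=5
Drop 4: L rot1 at col 1 lands with bottom-row=5; cleared 0 line(s) (total 0); column heights now [0 8 6 4 2 0 0], max=8
Drop 5: J rot3 at col 5 lands with bottom-row=0; cleared 0 line(s) (total 0); column heights now [0 8 6 4 2 1 3], max=8

Answer: .......
.......
.#.....
.#.....
.##....
..#....
.###...
.###..#
...##.#
..#####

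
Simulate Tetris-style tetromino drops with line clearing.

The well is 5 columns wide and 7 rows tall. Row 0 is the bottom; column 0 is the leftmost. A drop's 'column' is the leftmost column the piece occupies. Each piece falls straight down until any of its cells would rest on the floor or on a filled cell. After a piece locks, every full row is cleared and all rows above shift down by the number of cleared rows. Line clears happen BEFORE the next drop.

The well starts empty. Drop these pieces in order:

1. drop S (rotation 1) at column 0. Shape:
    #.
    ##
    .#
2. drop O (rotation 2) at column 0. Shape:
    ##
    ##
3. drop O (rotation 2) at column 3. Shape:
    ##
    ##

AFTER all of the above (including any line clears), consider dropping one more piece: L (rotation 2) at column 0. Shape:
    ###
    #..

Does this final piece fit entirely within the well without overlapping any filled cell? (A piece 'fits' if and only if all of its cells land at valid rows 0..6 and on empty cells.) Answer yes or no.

Answer: yes

Derivation:
Drop 1: S rot1 at col 0 lands with bottom-row=0; cleared 0 line(s) (total 0); column heights now [3 2 0 0 0], max=3
Drop 2: O rot2 at col 0 lands with bottom-row=3; cleared 0 line(s) (total 0); column heights now [5 5 0 0 0], max=5
Drop 3: O rot2 at col 3 lands with bottom-row=0; cleared 0 line(s) (total 0); column heights now [5 5 0 2 2], max=5
Test piece L rot2 at col 0 (width 3): heights before test = [5 5 0 2 2]; fits = True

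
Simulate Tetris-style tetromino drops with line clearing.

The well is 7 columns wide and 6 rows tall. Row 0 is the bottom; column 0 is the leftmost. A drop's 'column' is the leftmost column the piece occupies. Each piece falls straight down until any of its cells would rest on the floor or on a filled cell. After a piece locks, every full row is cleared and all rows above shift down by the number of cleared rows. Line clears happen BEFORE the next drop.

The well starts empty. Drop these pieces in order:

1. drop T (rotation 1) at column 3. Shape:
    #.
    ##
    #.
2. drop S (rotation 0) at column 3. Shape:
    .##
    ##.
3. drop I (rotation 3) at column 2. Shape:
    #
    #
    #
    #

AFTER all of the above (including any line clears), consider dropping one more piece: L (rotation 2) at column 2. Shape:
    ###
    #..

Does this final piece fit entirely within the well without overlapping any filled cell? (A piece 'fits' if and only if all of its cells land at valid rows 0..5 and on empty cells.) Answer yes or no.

Drop 1: T rot1 at col 3 lands with bottom-row=0; cleared 0 line(s) (total 0); column heights now [0 0 0 3 2 0 0], max=3
Drop 2: S rot0 at col 3 lands with bottom-row=3; cleared 0 line(s) (total 0); column heights now [0 0 0 4 5 5 0], max=5
Drop 3: I rot3 at col 2 lands with bottom-row=0; cleared 0 line(s) (total 0); column heights now [0 0 4 4 5 5 0], max=5
Test piece L rot2 at col 2 (width 3): heights before test = [0 0 4 4 5 5 0]; fits = True

Answer: yes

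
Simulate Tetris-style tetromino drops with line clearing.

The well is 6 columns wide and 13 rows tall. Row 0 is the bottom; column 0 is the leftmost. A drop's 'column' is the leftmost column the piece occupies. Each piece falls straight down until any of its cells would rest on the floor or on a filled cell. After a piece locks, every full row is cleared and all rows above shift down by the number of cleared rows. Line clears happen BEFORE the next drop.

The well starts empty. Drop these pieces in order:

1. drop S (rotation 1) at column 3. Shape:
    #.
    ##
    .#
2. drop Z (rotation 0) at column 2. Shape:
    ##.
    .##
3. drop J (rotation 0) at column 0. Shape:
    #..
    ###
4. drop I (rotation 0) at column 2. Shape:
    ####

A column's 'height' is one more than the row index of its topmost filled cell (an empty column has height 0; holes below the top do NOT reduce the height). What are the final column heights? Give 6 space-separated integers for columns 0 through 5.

Answer: 7 6 7 7 7 7

Derivation:
Drop 1: S rot1 at col 3 lands with bottom-row=0; cleared 0 line(s) (total 0); column heights now [0 0 0 3 2 0], max=3
Drop 2: Z rot0 at col 2 lands with bottom-row=3; cleared 0 line(s) (total 0); column heights now [0 0 5 5 4 0], max=5
Drop 3: J rot0 at col 0 lands with bottom-row=5; cleared 0 line(s) (total 0); column heights now [7 6 6 5 4 0], max=7
Drop 4: I rot0 at col 2 lands with bottom-row=6; cleared 0 line(s) (total 0); column heights now [7 6 7 7 7 7], max=7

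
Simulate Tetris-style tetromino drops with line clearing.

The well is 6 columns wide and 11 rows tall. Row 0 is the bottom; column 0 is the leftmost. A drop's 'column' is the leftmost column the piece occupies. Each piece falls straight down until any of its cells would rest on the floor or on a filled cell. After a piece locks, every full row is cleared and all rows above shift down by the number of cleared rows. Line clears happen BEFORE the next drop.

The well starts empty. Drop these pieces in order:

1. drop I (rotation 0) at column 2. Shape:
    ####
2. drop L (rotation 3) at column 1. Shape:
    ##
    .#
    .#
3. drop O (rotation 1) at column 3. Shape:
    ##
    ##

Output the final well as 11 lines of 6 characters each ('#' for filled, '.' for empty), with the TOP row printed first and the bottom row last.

Answer: ......
......
......
......
......
......
......
.##...
..###.
..###.
..####

Derivation:
Drop 1: I rot0 at col 2 lands with bottom-row=0; cleared 0 line(s) (total 0); column heights now [0 0 1 1 1 1], max=1
Drop 2: L rot3 at col 1 lands with bottom-row=1; cleared 0 line(s) (total 0); column heights now [0 4 4 1 1 1], max=4
Drop 3: O rot1 at col 3 lands with bottom-row=1; cleared 0 line(s) (total 0); column heights now [0 4 4 3 3 1], max=4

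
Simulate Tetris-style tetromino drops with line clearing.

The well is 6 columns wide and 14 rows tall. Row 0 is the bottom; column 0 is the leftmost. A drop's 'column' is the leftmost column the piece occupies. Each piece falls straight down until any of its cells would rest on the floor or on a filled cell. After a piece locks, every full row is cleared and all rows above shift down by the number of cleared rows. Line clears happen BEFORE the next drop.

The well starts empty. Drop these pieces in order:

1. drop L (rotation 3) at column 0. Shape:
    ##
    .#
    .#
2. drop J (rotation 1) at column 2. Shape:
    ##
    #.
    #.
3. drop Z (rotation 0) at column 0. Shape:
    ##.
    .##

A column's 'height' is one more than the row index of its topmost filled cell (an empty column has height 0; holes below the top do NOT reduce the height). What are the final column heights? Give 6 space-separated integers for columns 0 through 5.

Drop 1: L rot3 at col 0 lands with bottom-row=0; cleared 0 line(s) (total 0); column heights now [3 3 0 0 0 0], max=3
Drop 2: J rot1 at col 2 lands with bottom-row=0; cleared 0 line(s) (total 0); column heights now [3 3 3 3 0 0], max=3
Drop 3: Z rot0 at col 0 lands with bottom-row=3; cleared 0 line(s) (total 0); column heights now [5 5 4 3 0 0], max=5

Answer: 5 5 4 3 0 0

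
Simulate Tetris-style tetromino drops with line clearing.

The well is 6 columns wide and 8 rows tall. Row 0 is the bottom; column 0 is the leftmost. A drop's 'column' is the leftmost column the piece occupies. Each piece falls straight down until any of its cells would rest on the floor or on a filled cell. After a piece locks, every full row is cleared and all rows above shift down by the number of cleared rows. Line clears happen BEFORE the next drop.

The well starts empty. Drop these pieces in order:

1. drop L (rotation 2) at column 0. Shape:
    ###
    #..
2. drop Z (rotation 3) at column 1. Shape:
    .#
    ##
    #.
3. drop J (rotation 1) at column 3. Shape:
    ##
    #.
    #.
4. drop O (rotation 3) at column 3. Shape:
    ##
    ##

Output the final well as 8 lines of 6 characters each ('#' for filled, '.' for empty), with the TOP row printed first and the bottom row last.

Drop 1: L rot2 at col 0 lands with bottom-row=0; cleared 0 line(s) (total 0); column heights now [2 2 2 0 0 0], max=2
Drop 2: Z rot3 at col 1 lands with bottom-row=2; cleared 0 line(s) (total 0); column heights now [2 4 5 0 0 0], max=5
Drop 3: J rot1 at col 3 lands with bottom-row=0; cleared 0 line(s) (total 0); column heights now [2 4 5 3 3 0], max=5
Drop 4: O rot3 at col 3 lands with bottom-row=3; cleared 0 line(s) (total 0); column heights now [2 4 5 5 5 0], max=5

Answer: ......
......
......
..###.
.####.
.#.##.
####..
#..#..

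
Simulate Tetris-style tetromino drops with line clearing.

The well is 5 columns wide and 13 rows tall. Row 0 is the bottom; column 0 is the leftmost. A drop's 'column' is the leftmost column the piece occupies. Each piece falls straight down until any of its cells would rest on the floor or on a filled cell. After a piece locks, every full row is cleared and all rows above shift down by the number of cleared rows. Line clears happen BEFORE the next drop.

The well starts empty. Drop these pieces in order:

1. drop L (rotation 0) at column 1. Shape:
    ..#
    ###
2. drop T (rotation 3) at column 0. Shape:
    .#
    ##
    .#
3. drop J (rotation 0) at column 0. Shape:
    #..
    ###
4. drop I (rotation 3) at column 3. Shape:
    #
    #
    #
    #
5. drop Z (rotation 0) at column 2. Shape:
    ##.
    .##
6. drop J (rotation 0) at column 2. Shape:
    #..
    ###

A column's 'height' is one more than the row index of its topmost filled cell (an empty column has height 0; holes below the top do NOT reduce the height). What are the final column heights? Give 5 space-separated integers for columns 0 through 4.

Drop 1: L rot0 at col 1 lands with bottom-row=0; cleared 0 line(s) (total 0); column heights now [0 1 1 2 0], max=2
Drop 2: T rot3 at col 0 lands with bottom-row=1; cleared 0 line(s) (total 0); column heights now [3 4 1 2 0], max=4
Drop 3: J rot0 at col 0 lands with bottom-row=4; cleared 0 line(s) (total 0); column heights now [6 5 5 2 0], max=6
Drop 4: I rot3 at col 3 lands with bottom-row=2; cleared 0 line(s) (total 0); column heights now [6 5 5 6 0], max=6
Drop 5: Z rot0 at col 2 lands with bottom-row=6; cleared 0 line(s) (total 0); column heights now [6 5 8 8 7], max=8
Drop 6: J rot0 at col 2 lands with bottom-row=8; cleared 0 line(s) (total 0); column heights now [6 5 10 9 9], max=10

Answer: 6 5 10 9 9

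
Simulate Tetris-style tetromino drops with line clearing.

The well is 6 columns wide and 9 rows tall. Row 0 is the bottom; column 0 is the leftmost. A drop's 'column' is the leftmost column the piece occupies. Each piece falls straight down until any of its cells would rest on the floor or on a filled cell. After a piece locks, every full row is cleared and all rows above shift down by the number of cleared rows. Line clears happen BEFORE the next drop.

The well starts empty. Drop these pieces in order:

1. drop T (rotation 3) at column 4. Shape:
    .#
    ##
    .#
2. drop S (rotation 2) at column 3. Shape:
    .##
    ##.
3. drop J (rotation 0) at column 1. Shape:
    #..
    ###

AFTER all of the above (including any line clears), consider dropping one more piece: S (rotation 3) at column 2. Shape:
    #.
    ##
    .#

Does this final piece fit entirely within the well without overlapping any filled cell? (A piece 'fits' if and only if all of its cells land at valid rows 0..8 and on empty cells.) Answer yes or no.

Drop 1: T rot3 at col 4 lands with bottom-row=0; cleared 0 line(s) (total 0); column heights now [0 0 0 0 2 3], max=3
Drop 2: S rot2 at col 3 lands with bottom-row=2; cleared 0 line(s) (total 0); column heights now [0 0 0 3 4 4], max=4
Drop 3: J rot0 at col 1 lands with bottom-row=3; cleared 0 line(s) (total 0); column heights now [0 5 4 4 4 4], max=5
Test piece S rot3 at col 2 (width 2): heights before test = [0 5 4 4 4 4]; fits = True

Answer: yes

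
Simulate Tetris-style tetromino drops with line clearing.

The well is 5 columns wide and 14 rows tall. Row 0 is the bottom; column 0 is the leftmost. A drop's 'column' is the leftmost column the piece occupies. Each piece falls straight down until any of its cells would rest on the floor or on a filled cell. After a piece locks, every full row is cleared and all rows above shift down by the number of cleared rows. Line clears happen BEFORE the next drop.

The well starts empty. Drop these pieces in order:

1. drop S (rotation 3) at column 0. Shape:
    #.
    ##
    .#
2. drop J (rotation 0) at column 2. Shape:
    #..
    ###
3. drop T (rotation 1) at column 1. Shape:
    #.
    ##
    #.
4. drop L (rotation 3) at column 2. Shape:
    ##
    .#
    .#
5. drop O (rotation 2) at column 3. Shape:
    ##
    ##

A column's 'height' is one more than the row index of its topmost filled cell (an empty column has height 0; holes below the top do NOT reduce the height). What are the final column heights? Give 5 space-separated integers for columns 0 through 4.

Drop 1: S rot3 at col 0 lands with bottom-row=0; cleared 0 line(s) (total 0); column heights now [3 2 0 0 0], max=3
Drop 2: J rot0 at col 2 lands with bottom-row=0; cleared 0 line(s) (total 0); column heights now [3 2 2 1 1], max=3
Drop 3: T rot1 at col 1 lands with bottom-row=2; cleared 0 line(s) (total 0); column heights now [3 5 4 1 1], max=5
Drop 4: L rot3 at col 2 lands with bottom-row=2; cleared 0 line(s) (total 0); column heights now [3 5 5 5 1], max=5
Drop 5: O rot2 at col 3 lands with bottom-row=5; cleared 0 line(s) (total 0); column heights now [3 5 5 7 7], max=7

Answer: 3 5 5 7 7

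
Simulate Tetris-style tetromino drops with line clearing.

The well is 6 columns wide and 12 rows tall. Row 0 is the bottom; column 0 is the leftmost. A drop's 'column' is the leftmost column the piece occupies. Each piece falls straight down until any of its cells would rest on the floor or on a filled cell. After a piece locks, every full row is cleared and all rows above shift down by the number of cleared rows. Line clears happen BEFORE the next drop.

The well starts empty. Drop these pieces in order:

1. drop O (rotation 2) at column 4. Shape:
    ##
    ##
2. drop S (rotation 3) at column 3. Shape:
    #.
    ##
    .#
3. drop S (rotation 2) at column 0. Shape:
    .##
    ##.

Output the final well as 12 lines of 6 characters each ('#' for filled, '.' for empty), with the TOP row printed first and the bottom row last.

Answer: ......
......
......
......
......
......
......
...#..
...##.
....#.
.##.##
##..##

Derivation:
Drop 1: O rot2 at col 4 lands with bottom-row=0; cleared 0 line(s) (total 0); column heights now [0 0 0 0 2 2], max=2
Drop 2: S rot3 at col 3 lands with bottom-row=2; cleared 0 line(s) (total 0); column heights now [0 0 0 5 4 2], max=5
Drop 3: S rot2 at col 0 lands with bottom-row=0; cleared 0 line(s) (total 0); column heights now [1 2 2 5 4 2], max=5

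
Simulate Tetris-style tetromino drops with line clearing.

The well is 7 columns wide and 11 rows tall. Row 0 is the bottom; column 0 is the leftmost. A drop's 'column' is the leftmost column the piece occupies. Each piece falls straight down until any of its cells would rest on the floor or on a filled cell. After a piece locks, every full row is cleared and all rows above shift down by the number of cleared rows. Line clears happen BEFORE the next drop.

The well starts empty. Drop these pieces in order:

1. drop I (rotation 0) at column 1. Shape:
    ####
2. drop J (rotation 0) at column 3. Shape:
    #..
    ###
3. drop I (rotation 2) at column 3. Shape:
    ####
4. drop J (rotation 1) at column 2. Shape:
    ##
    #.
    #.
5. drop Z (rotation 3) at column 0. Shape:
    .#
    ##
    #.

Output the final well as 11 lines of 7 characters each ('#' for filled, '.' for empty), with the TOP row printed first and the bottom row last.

Answer: .......
.......
.......
.......
.......
.......
..##...
..#####
.###...
##.###.
#####..

Derivation:
Drop 1: I rot0 at col 1 lands with bottom-row=0; cleared 0 line(s) (total 0); column heights now [0 1 1 1 1 0 0], max=1
Drop 2: J rot0 at col 3 lands with bottom-row=1; cleared 0 line(s) (total 0); column heights now [0 1 1 3 2 2 0], max=3
Drop 3: I rot2 at col 3 lands with bottom-row=3; cleared 0 line(s) (total 0); column heights now [0 1 1 4 4 4 4], max=4
Drop 4: J rot1 at col 2 lands with bottom-row=2; cleared 0 line(s) (total 0); column heights now [0 1 5 5 4 4 4], max=5
Drop 5: Z rot3 at col 0 lands with bottom-row=0; cleared 0 line(s) (total 0); column heights now [2 3 5 5 4 4 4], max=5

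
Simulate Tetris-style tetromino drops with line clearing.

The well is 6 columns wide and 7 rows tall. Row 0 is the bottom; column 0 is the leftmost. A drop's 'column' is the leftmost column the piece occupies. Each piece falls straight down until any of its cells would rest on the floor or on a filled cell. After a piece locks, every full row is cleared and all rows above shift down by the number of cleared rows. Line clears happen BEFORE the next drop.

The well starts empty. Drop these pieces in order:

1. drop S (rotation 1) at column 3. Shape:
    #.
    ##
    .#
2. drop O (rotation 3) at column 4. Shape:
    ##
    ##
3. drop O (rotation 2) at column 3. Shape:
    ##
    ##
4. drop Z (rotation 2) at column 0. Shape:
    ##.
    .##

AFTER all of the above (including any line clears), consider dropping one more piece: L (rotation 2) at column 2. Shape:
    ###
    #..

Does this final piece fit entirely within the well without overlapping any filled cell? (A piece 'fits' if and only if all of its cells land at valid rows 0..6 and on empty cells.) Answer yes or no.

Answer: yes

Derivation:
Drop 1: S rot1 at col 3 lands with bottom-row=0; cleared 0 line(s) (total 0); column heights now [0 0 0 3 2 0], max=3
Drop 2: O rot3 at col 4 lands with bottom-row=2; cleared 0 line(s) (total 0); column heights now [0 0 0 3 4 4], max=4
Drop 3: O rot2 at col 3 lands with bottom-row=4; cleared 0 line(s) (total 0); column heights now [0 0 0 6 6 4], max=6
Drop 4: Z rot2 at col 0 lands with bottom-row=0; cleared 0 line(s) (total 0); column heights now [2 2 1 6 6 4], max=6
Test piece L rot2 at col 2 (width 3): heights before test = [2 2 1 6 6 4]; fits = True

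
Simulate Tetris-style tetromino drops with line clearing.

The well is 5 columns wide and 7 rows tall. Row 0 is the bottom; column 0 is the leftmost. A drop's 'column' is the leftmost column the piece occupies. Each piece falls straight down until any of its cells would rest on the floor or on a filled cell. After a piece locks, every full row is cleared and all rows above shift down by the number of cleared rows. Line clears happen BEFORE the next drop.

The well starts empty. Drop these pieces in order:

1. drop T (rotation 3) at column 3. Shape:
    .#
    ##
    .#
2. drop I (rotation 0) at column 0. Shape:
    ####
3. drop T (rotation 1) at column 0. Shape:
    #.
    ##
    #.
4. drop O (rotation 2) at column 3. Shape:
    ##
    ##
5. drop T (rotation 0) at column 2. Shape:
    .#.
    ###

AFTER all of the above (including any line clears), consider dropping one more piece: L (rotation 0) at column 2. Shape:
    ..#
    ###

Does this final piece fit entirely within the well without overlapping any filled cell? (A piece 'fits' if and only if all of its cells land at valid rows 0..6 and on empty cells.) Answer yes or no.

Drop 1: T rot3 at col 3 lands with bottom-row=0; cleared 0 line(s) (total 0); column heights now [0 0 0 2 3], max=3
Drop 2: I rot0 at col 0 lands with bottom-row=2; cleared 1 line(s) (total 1); column heights now [0 0 0 2 2], max=2
Drop 3: T rot1 at col 0 lands with bottom-row=0; cleared 0 line(s) (total 1); column heights now [3 2 0 2 2], max=3
Drop 4: O rot2 at col 3 lands with bottom-row=2; cleared 0 line(s) (total 1); column heights now [3 2 0 4 4], max=4
Drop 5: T rot0 at col 2 lands with bottom-row=4; cleared 0 line(s) (total 1); column heights now [3 2 5 6 5], max=6
Test piece L rot0 at col 2 (width 3): heights before test = [3 2 5 6 5]; fits = False

Answer: no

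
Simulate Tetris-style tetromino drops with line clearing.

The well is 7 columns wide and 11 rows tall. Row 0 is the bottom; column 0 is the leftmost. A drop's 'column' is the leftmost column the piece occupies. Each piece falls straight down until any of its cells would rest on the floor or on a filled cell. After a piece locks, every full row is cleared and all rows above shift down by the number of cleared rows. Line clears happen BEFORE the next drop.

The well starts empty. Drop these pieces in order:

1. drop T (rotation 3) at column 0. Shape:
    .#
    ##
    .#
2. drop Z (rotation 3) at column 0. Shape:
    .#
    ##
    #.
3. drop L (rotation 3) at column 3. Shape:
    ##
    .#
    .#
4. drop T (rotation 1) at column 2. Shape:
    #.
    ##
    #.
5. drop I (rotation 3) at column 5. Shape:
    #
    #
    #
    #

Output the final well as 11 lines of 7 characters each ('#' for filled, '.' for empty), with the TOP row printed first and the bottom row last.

Answer: .......
.......
.......
.......
.......
.......
.##....
####.#.
######.
##..##.
.#..##.

Derivation:
Drop 1: T rot3 at col 0 lands with bottom-row=0; cleared 0 line(s) (total 0); column heights now [2 3 0 0 0 0 0], max=3
Drop 2: Z rot3 at col 0 lands with bottom-row=2; cleared 0 line(s) (total 0); column heights now [4 5 0 0 0 0 0], max=5
Drop 3: L rot3 at col 3 lands with bottom-row=0; cleared 0 line(s) (total 0); column heights now [4 5 0 3 3 0 0], max=5
Drop 4: T rot1 at col 2 lands with bottom-row=2; cleared 0 line(s) (total 0); column heights now [4 5 5 4 3 0 0], max=5
Drop 5: I rot3 at col 5 lands with bottom-row=0; cleared 0 line(s) (total 0); column heights now [4 5 5 4 3 4 0], max=5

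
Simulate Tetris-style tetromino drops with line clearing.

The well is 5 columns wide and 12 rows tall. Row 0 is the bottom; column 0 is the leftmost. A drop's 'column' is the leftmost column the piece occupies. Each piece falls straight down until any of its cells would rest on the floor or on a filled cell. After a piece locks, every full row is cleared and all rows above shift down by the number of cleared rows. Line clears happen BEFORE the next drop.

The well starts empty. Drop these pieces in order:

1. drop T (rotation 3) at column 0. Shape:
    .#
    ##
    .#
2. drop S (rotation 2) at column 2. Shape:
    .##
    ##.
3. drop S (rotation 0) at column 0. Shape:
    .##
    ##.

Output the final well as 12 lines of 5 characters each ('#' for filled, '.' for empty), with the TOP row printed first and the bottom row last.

Drop 1: T rot3 at col 0 lands with bottom-row=0; cleared 0 line(s) (total 0); column heights now [2 3 0 0 0], max=3
Drop 2: S rot2 at col 2 lands with bottom-row=0; cleared 0 line(s) (total 0); column heights now [2 3 1 2 2], max=3
Drop 3: S rot0 at col 0 lands with bottom-row=3; cleared 0 line(s) (total 0); column heights now [4 5 5 2 2], max=5

Answer: .....
.....
.....
.....
.....
.....
.....
.##..
##...
.#...
##.##
.###.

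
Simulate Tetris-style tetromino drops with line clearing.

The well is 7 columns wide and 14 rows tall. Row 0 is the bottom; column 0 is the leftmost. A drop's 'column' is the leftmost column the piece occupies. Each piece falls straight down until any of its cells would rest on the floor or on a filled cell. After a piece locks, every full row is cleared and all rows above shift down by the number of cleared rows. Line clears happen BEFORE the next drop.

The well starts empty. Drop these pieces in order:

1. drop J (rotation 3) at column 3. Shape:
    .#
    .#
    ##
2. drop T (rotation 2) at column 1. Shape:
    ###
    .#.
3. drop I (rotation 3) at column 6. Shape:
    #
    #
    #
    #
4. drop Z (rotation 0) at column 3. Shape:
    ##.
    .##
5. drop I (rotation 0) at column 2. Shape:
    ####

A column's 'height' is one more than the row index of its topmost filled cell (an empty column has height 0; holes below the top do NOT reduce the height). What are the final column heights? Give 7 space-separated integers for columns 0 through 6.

Answer: 0 2 6 6 6 6 4

Derivation:
Drop 1: J rot3 at col 3 lands with bottom-row=0; cleared 0 line(s) (total 0); column heights now [0 0 0 1 3 0 0], max=3
Drop 2: T rot2 at col 1 lands with bottom-row=0; cleared 0 line(s) (total 0); column heights now [0 2 2 2 3 0 0], max=3
Drop 3: I rot3 at col 6 lands with bottom-row=0; cleared 0 line(s) (total 0); column heights now [0 2 2 2 3 0 4], max=4
Drop 4: Z rot0 at col 3 lands with bottom-row=3; cleared 0 line(s) (total 0); column heights now [0 2 2 5 5 4 4], max=5
Drop 5: I rot0 at col 2 lands with bottom-row=5; cleared 0 line(s) (total 0); column heights now [0 2 6 6 6 6 4], max=6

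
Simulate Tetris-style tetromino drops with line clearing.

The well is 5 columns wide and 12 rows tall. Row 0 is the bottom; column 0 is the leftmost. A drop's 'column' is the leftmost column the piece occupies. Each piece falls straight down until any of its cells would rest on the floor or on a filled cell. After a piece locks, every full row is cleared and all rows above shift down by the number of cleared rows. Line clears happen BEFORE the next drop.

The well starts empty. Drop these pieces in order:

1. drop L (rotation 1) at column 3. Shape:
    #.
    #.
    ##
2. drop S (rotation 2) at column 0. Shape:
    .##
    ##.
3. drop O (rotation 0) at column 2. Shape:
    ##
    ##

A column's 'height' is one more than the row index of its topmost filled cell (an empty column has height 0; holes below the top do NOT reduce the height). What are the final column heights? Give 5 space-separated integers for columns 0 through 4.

Drop 1: L rot1 at col 3 lands with bottom-row=0; cleared 0 line(s) (total 0); column heights now [0 0 0 3 1], max=3
Drop 2: S rot2 at col 0 lands with bottom-row=0; cleared 0 line(s) (total 0); column heights now [1 2 2 3 1], max=3
Drop 3: O rot0 at col 2 lands with bottom-row=3; cleared 0 line(s) (total 0); column heights now [1 2 5 5 1], max=5

Answer: 1 2 5 5 1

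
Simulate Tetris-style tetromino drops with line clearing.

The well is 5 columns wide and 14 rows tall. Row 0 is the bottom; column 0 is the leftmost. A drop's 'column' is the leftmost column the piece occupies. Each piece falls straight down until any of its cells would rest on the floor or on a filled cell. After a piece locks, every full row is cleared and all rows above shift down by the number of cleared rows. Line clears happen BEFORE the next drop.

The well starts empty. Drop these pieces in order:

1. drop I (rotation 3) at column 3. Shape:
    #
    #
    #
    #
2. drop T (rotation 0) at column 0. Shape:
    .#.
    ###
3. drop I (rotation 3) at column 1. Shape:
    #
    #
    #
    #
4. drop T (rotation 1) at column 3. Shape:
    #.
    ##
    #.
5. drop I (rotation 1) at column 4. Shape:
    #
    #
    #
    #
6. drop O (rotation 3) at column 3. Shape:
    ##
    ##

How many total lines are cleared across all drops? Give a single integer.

Drop 1: I rot3 at col 3 lands with bottom-row=0; cleared 0 line(s) (total 0); column heights now [0 0 0 4 0], max=4
Drop 2: T rot0 at col 0 lands with bottom-row=0; cleared 0 line(s) (total 0); column heights now [1 2 1 4 0], max=4
Drop 3: I rot3 at col 1 lands with bottom-row=2; cleared 0 line(s) (total 0); column heights now [1 6 1 4 0], max=6
Drop 4: T rot1 at col 3 lands with bottom-row=4; cleared 0 line(s) (total 0); column heights now [1 6 1 7 6], max=7
Drop 5: I rot1 at col 4 lands with bottom-row=6; cleared 0 line(s) (total 0); column heights now [1 6 1 7 10], max=10
Drop 6: O rot3 at col 3 lands with bottom-row=10; cleared 0 line(s) (total 0); column heights now [1 6 1 12 12], max=12

Answer: 0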